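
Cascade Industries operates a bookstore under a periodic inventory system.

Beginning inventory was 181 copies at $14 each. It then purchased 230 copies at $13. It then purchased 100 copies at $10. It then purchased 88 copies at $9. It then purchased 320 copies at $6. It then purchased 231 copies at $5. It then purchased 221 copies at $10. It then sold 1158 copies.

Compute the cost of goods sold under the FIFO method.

COGS = $10,471

Sale 1 (1158) [FIFO — oldest first]: 181 @ $14 + 230 @ $13 + 100 @ $10 + 88 @ $9 + 320 @ $6 + 231 @ $5 + 8 @ $10 = $10,471
Ending inventory: 213 @ $10 = $2,130
Check: goods available $12,601 = COGS $10,471 + ending $2,130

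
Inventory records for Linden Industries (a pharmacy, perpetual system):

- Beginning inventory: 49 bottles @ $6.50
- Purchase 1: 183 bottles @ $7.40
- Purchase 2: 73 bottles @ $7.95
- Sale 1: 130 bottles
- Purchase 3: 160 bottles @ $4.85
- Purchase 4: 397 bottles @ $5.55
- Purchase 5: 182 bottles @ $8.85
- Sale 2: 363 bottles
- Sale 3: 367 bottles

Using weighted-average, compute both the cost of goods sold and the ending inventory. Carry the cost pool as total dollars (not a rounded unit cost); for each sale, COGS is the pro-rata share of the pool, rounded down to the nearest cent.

After Beginning: 49 on hand, pool $318.50 (≈ $6.5000 each)
After Purchase 1: 232 on hand, pool $1,672.70 (≈ $7.2099 each)
After Purchase 2: 305 on hand, pool $2,253.05 (≈ $7.3870 each)
Sale 1, sell 130: 130/305 × $2,253.05 → $960.31
After Purchase 3: 335 on hand, pool $2,068.74 (≈ $6.1753 each)
After Purchase 4: 732 on hand, pool $4,272.09 (≈ $5.8362 each)
After Purchase 5: 914 on hand, pool $5,882.79 (≈ $6.4363 each)
Sale 2, sell 363: 363/914 × $5,882.79 → $2,336.38
Sale 3, sell 367: 367/551 × $3,546.41 → $2,362.12
Total COGS = $960.31 + $2,336.38 + $2,362.12 = $5,658.81
Ending inventory (cost pool remaining) = $1,184.29

COGS = $5,658.81; ending inventory = $1,184.29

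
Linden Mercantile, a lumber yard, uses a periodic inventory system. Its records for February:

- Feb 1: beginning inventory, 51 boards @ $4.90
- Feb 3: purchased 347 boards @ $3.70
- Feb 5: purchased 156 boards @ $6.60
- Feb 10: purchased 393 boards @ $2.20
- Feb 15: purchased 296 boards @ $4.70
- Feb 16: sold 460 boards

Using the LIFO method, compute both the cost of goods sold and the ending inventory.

Feb 16, 460 sold [LIFO — newest first]: 296 @ $4.70 + 164 @ $2.20 = $1,752.00
Ending inventory: 51 @ $4.90 + 347 @ $3.70 + 156 @ $6.60 + 229 @ $2.20 = $3,067.20

COGS = $1,752.00; ending inventory = $3,067.20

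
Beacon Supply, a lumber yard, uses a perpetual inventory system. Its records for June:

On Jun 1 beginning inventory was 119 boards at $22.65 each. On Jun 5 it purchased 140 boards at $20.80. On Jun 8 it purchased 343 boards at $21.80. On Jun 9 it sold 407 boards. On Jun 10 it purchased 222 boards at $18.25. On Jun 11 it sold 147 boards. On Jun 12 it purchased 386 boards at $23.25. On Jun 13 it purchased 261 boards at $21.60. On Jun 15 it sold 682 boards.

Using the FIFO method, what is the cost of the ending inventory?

Ending inventory = $5,076.00

Jun 9, 407 sold [FIFO — oldest first]: 119 @ $22.65 + 140 @ $20.80 + 148 @ $21.80 = $8,833.75
Jun 11, 147 sold [FIFO — oldest first]: 147 @ $21.80 = $3,204.60
Jun 15, 682 sold [FIFO — oldest first]: 48 @ $21.80 + 222 @ $18.25 + 386 @ $23.25 + 26 @ $21.60 = $14,634.00
Total COGS = $8,833.75 + $3,204.60 + $14,634.00 = $26,672.35
Ending inventory: 235 @ $21.60 = $5,076.00
Check: goods available $31,748.35 = COGS $26,672.35 + ending $5,076.00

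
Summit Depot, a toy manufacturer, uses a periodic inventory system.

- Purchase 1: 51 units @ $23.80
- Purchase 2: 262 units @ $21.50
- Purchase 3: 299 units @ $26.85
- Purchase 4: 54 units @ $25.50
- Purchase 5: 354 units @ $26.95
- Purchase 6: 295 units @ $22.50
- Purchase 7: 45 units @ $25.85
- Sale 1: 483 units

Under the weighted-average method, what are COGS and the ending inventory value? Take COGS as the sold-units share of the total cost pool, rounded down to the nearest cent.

Sale 1, sell 483: 483/1360 × $33,593.00 → $11,930.45
Ending inventory (cost pool remaining) = $21,662.55
Check: goods available $33,593.00 = COGS $11,930.45 + ending $21,662.55

COGS = $11,930.45; ending inventory = $21,662.55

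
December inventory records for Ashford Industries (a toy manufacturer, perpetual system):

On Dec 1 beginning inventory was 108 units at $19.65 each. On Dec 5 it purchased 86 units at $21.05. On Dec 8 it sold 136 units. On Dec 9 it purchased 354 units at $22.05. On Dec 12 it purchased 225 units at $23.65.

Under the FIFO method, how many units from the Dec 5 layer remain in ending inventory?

58

Dec 8, 136 sold [FIFO — oldest first]: 108 @ $19.65 + 28 @ $21.05 = $2,711.60
Ending inventory: 58 @ $21.05 + 354 @ $22.05 + 225 @ $23.65 = $14,347.85
Check: goods available $17,059.45 = COGS $2,711.60 + ending $14,347.85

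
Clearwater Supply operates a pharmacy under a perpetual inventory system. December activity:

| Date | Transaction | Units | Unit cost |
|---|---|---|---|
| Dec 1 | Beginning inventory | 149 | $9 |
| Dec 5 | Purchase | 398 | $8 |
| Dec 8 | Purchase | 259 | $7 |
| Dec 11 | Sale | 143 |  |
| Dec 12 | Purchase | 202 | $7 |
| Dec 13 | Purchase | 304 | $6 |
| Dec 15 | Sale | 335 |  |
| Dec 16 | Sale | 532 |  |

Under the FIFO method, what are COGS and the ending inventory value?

Dec 11, 143 sold [FIFO — oldest first]: 143 @ $9 = $1,287
Dec 15, 335 sold [FIFO — oldest first]: 6 @ $9 + 329 @ $8 = $2,686
Dec 16, 532 sold [FIFO — oldest first]: 69 @ $8 + 259 @ $7 + 202 @ $7 + 2 @ $6 = $3,791
Total COGS = $1,287 + $2,686 + $3,791 = $7,764
Ending inventory: 302 @ $6 = $1,812
Check: goods available $9,576 = COGS $7,764 + ending $1,812

COGS = $7,764; ending inventory = $1,812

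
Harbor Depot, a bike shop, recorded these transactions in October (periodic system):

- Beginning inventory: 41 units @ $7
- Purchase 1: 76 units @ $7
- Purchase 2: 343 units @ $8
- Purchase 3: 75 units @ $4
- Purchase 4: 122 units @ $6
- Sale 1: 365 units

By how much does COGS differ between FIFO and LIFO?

FIFO COGS: 41 @ $7 + 76 @ $7 + 248 @ $8 = $2,803
LIFO COGS: 122 @ $6 + 75 @ $4 + 168 @ $8 = $2,376
Difference = |$2,803 − $2,376| = $427

$427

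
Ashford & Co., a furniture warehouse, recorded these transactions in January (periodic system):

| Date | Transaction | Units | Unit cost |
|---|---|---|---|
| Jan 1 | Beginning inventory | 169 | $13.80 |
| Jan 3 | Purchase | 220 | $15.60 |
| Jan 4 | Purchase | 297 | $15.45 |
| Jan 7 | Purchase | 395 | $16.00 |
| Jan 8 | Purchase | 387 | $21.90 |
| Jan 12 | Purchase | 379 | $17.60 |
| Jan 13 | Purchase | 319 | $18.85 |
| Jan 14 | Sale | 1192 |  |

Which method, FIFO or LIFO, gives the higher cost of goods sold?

LIFO

FIFO COGS: 169 @ $13.80 + 220 @ $15.60 + 297 @ $15.45 + 395 @ $16.00 + 111 @ $21.90 = $19,103.75
LIFO COGS: 319 @ $18.85 + 379 @ $17.60 + 387 @ $21.90 + 107 @ $16.00 = $22,870.85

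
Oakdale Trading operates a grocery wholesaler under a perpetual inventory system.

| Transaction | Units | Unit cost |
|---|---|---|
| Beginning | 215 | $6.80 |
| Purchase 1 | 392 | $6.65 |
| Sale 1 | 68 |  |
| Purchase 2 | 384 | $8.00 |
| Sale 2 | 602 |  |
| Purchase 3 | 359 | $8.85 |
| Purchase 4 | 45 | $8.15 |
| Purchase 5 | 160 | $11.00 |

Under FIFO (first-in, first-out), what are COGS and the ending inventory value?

COGS = $4,572.80; ending inventory = $7,871.90

Sale 1 (68) [FIFO — oldest first]: 68 @ $6.80 = $462.40
Sale 2 (602) [FIFO — oldest first]: 147 @ $6.80 + 392 @ $6.65 + 63 @ $8.00 = $4,110.40
Total COGS = $462.40 + $4,110.40 = $4,572.80
Ending inventory: 321 @ $8.00 + 359 @ $8.85 + 45 @ $8.15 + 160 @ $11.00 = $7,871.90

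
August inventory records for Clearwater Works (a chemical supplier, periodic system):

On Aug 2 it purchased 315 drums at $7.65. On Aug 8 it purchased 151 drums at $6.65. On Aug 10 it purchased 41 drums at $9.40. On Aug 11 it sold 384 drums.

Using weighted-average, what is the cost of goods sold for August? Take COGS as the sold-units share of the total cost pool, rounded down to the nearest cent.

COGS = $2,877.57

Aug 11, sell 384: 384/507 × $3,799.30 → $2,877.57
Ending inventory (cost pool remaining) = $921.73
Check: goods available $3,799.30 = COGS $2,877.57 + ending $921.73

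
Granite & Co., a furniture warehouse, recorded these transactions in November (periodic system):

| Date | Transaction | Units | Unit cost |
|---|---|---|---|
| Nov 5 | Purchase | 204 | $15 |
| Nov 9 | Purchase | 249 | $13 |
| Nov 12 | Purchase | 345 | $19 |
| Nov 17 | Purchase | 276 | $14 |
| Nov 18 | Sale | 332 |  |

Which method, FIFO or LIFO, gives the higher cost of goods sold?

LIFO

FIFO COGS: 204 @ $15 + 128 @ $13 = $4,724
LIFO COGS: 276 @ $14 + 56 @ $19 = $4,928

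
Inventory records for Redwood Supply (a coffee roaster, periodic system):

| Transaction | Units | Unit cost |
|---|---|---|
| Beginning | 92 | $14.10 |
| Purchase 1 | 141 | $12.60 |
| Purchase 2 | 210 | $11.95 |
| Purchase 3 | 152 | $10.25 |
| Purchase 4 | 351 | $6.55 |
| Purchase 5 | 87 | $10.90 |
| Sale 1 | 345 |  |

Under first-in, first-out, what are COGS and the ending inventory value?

Sale 1 (345) [FIFO — oldest first]: 92 @ $14.10 + 141 @ $12.60 + 112 @ $11.95 = $4,412.20
Ending inventory: 98 @ $11.95 + 152 @ $10.25 + 351 @ $6.55 + 87 @ $10.90 = $5,976.45

COGS = $4,412.20; ending inventory = $5,976.45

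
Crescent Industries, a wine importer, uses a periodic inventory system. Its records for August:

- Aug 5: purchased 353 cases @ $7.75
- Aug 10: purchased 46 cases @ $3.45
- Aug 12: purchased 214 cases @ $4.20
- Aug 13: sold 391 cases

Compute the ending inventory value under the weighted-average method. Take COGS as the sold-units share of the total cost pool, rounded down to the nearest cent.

Aug 13, sell 391: 391/613 × $3,793.25 → $2,419.51
Ending inventory (cost pool remaining) = $1,373.74

Ending inventory = $1,373.74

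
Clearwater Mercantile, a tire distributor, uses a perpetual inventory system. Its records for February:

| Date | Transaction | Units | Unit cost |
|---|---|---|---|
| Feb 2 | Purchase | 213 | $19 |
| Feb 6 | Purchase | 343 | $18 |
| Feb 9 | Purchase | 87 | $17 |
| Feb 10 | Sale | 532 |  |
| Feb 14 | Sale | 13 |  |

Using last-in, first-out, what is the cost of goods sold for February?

COGS = $9,838

Feb 10, 532 sold [LIFO — newest first]: 87 @ $17 + 343 @ $18 + 102 @ $19 = $9,591
Feb 14, 13 sold [LIFO — newest first]: 13 @ $19 = $247
Total COGS = $9,591 + $247 = $9,838
Ending inventory: 98 @ $19 = $1,862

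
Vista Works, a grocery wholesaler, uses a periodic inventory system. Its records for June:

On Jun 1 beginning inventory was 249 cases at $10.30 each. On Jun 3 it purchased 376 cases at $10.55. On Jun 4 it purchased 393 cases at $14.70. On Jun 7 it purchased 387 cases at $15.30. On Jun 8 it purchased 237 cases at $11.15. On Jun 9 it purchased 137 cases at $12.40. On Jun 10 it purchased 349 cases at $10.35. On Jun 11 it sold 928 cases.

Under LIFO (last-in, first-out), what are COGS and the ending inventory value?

Jun 11, 928 sold [LIFO — newest first]: 349 @ $10.35 + 137 @ $12.40 + 237 @ $11.15 + 205 @ $15.30 = $11,090.00
Ending inventory: 249 @ $10.30 + 376 @ $10.55 + 393 @ $14.70 + 182 @ $15.30 = $15,093.20
Check: goods available $26,183.20 = COGS $11,090.00 + ending $15,093.20

COGS = $11,090.00; ending inventory = $15,093.20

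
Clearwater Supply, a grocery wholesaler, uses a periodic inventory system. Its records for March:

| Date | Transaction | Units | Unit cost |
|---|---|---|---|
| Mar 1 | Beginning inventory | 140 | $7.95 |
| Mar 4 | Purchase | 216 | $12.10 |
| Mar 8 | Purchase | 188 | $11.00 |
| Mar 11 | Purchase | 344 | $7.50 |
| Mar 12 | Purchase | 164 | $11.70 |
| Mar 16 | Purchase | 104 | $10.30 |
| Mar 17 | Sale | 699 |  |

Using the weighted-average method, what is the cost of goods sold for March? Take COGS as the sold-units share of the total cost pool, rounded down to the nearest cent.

Mar 17, sell 699: 699/1156 × $11,364.60 → $6,871.84
Ending inventory (cost pool remaining) = $4,492.76

COGS = $6,871.84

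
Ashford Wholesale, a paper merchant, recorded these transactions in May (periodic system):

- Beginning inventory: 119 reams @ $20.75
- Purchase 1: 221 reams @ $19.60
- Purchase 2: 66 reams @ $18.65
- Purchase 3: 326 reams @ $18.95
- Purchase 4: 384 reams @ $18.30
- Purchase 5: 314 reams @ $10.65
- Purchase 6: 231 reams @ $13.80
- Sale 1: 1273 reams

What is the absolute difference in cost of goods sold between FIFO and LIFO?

$2,836.20

FIFO COGS: 119 @ $20.75 + 221 @ $19.60 + 66 @ $18.65 + 326 @ $18.95 + 384 @ $18.30 + 157 @ $10.65 = $22,908.70
LIFO COGS: 231 @ $13.80 + 314 @ $10.65 + 384 @ $18.30 + 326 @ $18.95 + 18 @ $18.65 = $20,072.50
Difference = |$22,908.70 − $20,072.50| = $2,836.20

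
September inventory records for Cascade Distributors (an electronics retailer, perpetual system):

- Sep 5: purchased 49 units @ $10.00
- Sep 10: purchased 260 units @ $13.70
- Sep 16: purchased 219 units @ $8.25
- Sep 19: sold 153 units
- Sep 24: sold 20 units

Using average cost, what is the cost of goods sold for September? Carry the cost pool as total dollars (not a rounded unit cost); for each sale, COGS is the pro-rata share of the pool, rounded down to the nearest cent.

COGS = $1,919.62

After Sep 5: 49 on hand, pool $490.00 (≈ $10.0000 each)
After Sep 10: 309 on hand, pool $4,052.00 (≈ $13.1133 each)
After Sep 16: 528 on hand, pool $5,858.75 (≈ $11.0961 each)
Sep 19, sell 153: 153/528 × $5,858.75 → $1,697.70
Sep 24, sell 20: 20/375 × $4,161.05 → $221.92
Total COGS = $1,697.70 + $221.92 = $1,919.62
Ending inventory (cost pool remaining) = $3,939.13
Check: goods available $5,858.75 = COGS $1,919.62 + ending $3,939.13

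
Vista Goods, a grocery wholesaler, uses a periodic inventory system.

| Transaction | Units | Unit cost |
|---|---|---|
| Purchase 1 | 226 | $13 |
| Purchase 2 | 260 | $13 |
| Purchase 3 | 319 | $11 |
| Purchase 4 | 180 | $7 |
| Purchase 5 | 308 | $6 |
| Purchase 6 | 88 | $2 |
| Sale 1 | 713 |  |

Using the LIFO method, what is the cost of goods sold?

Sale 1 (713) [LIFO — newest first]: 88 @ $2 + 308 @ $6 + 180 @ $7 + 137 @ $11 = $4,791
Ending inventory: 226 @ $13 + 260 @ $13 + 182 @ $11 = $8,320

COGS = $4,791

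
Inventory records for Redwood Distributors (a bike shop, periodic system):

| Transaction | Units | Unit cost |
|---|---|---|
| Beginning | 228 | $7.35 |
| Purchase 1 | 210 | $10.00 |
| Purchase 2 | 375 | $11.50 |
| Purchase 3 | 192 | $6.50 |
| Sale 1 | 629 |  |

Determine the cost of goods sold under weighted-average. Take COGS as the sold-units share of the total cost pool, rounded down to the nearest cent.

COGS = $5,843.31

Sale 1, sell 629: 629/1005 × $9,336.30 → $5,843.31
Ending inventory (cost pool remaining) = $3,492.99
Check: goods available $9,336.30 = COGS $5,843.31 + ending $3,492.99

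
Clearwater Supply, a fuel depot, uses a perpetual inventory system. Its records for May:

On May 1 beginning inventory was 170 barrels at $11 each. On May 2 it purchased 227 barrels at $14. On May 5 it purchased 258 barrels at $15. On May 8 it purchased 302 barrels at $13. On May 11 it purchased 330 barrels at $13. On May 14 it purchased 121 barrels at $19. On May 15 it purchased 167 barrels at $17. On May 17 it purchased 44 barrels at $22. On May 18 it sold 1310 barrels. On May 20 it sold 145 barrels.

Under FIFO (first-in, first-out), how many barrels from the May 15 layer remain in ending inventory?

May 18, 1310 sold [FIFO — oldest first]: 170 @ $11 + 227 @ $14 + 258 @ $15 + 302 @ $13 + 330 @ $13 + 23 @ $19 = $17,571
May 20, 145 sold [FIFO — oldest first]: 98 @ $19 + 47 @ $17 = $2,661
Total COGS = $17,571 + $2,661 = $20,232
Ending inventory: 120 @ $17 + 44 @ $22 = $3,008

120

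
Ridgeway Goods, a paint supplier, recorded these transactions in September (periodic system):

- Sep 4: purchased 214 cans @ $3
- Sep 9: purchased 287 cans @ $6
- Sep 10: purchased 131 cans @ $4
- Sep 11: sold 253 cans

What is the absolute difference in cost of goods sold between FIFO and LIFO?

$380

FIFO COGS: 214 @ $3 + 39 @ $6 = $876
LIFO COGS: 131 @ $4 + 122 @ $6 = $1,256
Difference = |$876 − $1,256| = $380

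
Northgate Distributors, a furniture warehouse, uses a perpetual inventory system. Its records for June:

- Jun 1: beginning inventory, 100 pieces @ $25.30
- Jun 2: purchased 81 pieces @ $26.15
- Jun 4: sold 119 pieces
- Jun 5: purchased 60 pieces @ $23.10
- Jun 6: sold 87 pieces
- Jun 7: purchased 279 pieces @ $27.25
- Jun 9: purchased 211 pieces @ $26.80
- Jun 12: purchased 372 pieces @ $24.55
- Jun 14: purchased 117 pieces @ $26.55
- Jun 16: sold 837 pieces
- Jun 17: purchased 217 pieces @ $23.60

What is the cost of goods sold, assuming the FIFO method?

Jun 4, 119 sold [FIFO — oldest first]: 100 @ $25.30 + 19 @ $26.15 = $3,026.85
Jun 6, 87 sold [FIFO — oldest first]: 62 @ $26.15 + 25 @ $23.10 = $2,198.80
Jun 16, 837 sold [FIFO — oldest first]: 35 @ $23.10 + 279 @ $27.25 + 211 @ $26.80 + 312 @ $24.55 = $21,725.65
Total COGS = $3,026.85 + $2,198.80 + $21,725.65 = $26,951.30
Ending inventory: 60 @ $24.55 + 117 @ $26.55 + 217 @ $23.60 = $9,700.55
Check: goods available $36,651.85 = COGS $26,951.30 + ending $9,700.55

COGS = $26,951.30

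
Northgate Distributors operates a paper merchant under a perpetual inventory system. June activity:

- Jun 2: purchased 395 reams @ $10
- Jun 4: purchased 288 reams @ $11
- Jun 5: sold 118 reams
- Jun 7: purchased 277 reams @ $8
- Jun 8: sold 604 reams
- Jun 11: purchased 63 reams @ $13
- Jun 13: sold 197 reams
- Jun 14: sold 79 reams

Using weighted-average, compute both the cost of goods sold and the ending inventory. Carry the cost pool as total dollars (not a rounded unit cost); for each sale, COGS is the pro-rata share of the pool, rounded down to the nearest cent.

After Jun 2: 395 on hand, pool $3,950.00 (≈ $10.0000 each)
After Jun 4: 683 on hand, pool $7,118.00 (≈ $10.4217 each)
Jun 5, sell 118: 118/683 × $7,118.00 → $1,229.75
After Jun 7: 842 on hand, pool $8,104.25 (≈ $9.6250 each)
Jun 8, sell 604: 604/842 × $8,104.25 → $5,813.50
After Jun 11: 301 on hand, pool $3,109.75 (≈ $10.3314 each)
Jun 13, sell 197: 197/301 × $3,109.75 → $2,035.28
Jun 14, sell 79: 79/104 × $1,074.47 → $816.18
Total COGS = $1,229.75 + $5,813.50 + $2,035.28 + $816.18 = $9,894.71
Ending inventory (cost pool remaining) = $258.29

COGS = $9,894.71; ending inventory = $258.29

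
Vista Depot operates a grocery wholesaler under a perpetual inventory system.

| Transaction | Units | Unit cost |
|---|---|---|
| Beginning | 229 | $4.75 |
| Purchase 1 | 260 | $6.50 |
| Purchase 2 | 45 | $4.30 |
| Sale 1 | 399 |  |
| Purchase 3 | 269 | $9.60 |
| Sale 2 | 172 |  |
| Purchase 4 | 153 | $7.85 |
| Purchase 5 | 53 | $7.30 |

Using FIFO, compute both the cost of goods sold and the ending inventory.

Sale 1 (399) [FIFO — oldest first]: 229 @ $4.75 + 170 @ $6.50 = $2,192.75
Sale 2 (172) [FIFO — oldest first]: 90 @ $6.50 + 45 @ $4.30 + 37 @ $9.60 = $1,133.70
Total COGS = $2,192.75 + $1,133.70 = $3,326.45
Ending inventory: 232 @ $9.60 + 153 @ $7.85 + 53 @ $7.30 = $3,815.15

COGS = $3,326.45; ending inventory = $3,815.15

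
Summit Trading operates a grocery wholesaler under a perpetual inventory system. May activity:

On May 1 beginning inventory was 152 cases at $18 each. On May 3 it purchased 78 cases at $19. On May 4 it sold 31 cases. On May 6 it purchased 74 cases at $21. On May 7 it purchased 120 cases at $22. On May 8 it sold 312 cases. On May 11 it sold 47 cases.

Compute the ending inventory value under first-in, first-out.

Ending inventory = $748

May 4, 31 sold [FIFO — oldest first]: 31 @ $18 = $558
May 8, 312 sold [FIFO — oldest first]: 121 @ $18 + 78 @ $19 + 74 @ $21 + 39 @ $22 = $6,072
May 11, 47 sold [FIFO — oldest first]: 47 @ $22 = $1,034
Total COGS = $558 + $6,072 + $1,034 = $7,664
Ending inventory: 34 @ $22 = $748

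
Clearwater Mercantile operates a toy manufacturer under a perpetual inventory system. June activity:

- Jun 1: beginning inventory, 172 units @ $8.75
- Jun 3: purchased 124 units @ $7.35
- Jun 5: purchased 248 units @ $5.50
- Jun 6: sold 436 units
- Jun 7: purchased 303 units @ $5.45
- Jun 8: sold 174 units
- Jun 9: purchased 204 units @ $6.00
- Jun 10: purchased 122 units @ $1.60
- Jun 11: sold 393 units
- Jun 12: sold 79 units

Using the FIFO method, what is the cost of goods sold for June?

COGS = $6,705.35

Jun 6, 436 sold [FIFO — oldest first]: 172 @ $8.75 + 124 @ $7.35 + 140 @ $5.50 = $3,186.40
Jun 8, 174 sold [FIFO — oldest first]: 108 @ $5.50 + 66 @ $5.45 = $953.70
Jun 11, 393 sold [FIFO — oldest first]: 237 @ $5.45 + 156 @ $6.00 = $2,227.65
Jun 12, 79 sold [FIFO — oldest first]: 48 @ $6.00 + 31 @ $1.60 = $337.60
Total COGS = $3,186.40 + $953.70 + $2,227.65 + $337.60 = $6,705.35
Ending inventory: 91 @ $1.60 = $145.60
Check: goods available $6,850.95 = COGS $6,705.35 + ending $145.60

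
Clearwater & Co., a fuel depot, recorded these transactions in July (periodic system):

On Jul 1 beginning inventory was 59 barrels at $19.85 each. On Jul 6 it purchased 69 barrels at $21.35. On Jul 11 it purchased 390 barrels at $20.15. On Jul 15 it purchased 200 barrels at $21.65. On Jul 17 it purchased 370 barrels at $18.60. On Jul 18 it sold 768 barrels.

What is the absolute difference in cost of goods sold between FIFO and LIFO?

$561.10

FIFO COGS: 59 @ $19.85 + 69 @ $21.35 + 390 @ $20.15 + 200 @ $21.65 + 50 @ $18.60 = $15,762.80
LIFO COGS: 370 @ $18.60 + 200 @ $21.65 + 198 @ $20.15 = $15,201.70
Difference = |$15,762.80 − $15,201.70| = $561.10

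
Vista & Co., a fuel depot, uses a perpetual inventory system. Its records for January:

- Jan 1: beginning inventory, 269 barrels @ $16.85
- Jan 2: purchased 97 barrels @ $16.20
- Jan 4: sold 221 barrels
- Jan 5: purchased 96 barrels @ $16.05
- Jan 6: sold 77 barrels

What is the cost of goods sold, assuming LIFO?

COGS = $4,896.65

Jan 4, 221 sold [LIFO — newest first]: 97 @ $16.20 + 124 @ $16.85 = $3,660.80
Jan 6, 77 sold [LIFO — newest first]: 77 @ $16.05 = $1,235.85
Total COGS = $3,660.80 + $1,235.85 = $4,896.65
Ending inventory: 145 @ $16.85 + 19 @ $16.05 = $2,748.20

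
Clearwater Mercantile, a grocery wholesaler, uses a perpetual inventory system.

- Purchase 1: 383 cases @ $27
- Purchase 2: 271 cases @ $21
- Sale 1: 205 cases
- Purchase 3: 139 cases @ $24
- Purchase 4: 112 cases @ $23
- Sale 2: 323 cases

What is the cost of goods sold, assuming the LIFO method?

COGS = $11,765

Sale 1 (205) [LIFO — newest first]: 205 @ $21 = $4,305
Sale 2 (323) [LIFO — newest first]: 112 @ $23 + 139 @ $24 + 66 @ $21 + 6 @ $27 = $7,460
Total COGS = $4,305 + $7,460 = $11,765
Ending inventory: 377 @ $27 = $10,179
Check: goods available $21,944 = COGS $11,765 + ending $10,179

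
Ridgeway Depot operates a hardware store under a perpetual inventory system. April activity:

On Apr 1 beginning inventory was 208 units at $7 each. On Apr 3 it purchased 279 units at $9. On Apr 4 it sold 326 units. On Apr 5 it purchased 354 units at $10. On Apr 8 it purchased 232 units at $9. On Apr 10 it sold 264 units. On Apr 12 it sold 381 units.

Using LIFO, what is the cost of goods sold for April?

COGS = $8,881

Apr 4, 326 sold [LIFO — newest first]: 279 @ $9 + 47 @ $7 = $2,840
Apr 10, 264 sold [LIFO — newest first]: 232 @ $9 + 32 @ $10 = $2,408
Apr 12, 381 sold [LIFO — newest first]: 322 @ $10 + 59 @ $7 = $3,633
Total COGS = $2,840 + $2,408 + $3,633 = $8,881
Ending inventory: 102 @ $7 = $714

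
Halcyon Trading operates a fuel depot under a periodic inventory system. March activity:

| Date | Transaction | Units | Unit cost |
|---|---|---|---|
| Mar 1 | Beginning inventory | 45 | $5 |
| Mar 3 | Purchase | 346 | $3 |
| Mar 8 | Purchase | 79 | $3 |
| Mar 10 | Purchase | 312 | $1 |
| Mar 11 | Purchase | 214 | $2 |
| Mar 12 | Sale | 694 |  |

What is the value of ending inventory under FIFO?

Ending inventory = $516

Mar 12, 694 sold [FIFO — oldest first]: 45 @ $5 + 346 @ $3 + 79 @ $3 + 224 @ $1 = $1,724
Ending inventory: 88 @ $1 + 214 @ $2 = $516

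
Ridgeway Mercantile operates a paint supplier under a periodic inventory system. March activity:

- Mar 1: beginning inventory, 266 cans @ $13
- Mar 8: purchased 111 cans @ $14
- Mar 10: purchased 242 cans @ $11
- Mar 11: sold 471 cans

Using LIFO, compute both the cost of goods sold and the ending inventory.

COGS = $5,750; ending inventory = $1,924

Mar 11, 471 sold [LIFO — newest first]: 242 @ $11 + 111 @ $14 + 118 @ $13 = $5,750
Ending inventory: 148 @ $13 = $1,924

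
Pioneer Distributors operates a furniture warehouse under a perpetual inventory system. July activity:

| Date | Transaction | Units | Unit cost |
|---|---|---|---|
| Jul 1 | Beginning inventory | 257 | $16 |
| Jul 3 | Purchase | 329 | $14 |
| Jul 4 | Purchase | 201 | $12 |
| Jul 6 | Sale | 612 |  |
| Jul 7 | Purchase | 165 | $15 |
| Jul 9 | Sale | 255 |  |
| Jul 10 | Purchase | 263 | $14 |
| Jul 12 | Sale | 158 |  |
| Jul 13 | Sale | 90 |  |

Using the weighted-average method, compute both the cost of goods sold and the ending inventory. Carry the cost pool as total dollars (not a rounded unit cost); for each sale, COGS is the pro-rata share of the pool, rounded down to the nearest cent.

After Jul 1: 257 on hand, pool $4,112.00 (≈ $16.0000 each)
After Jul 3: 586 on hand, pool $8,718.00 (≈ $14.8771 each)
After Jul 4: 787 on hand, pool $11,130.00 (≈ $14.1423 each)
Jul 6, sell 612: 612/787 × $11,130.00 → $8,655.09
After Jul 7: 340 on hand, pool $4,949.91 (≈ $14.5586 each)
Jul 9, sell 255: 255/340 × $4,949.91 → $3,712.43
After Jul 10: 348 on hand, pool $4,919.48 (≈ $14.1364 each)
Jul 12, sell 158: 158/348 × $4,919.48 → $2,233.55
Jul 13, sell 90: 90/190 × $2,685.93 → $1,272.28
Total COGS = $8,655.09 + $3,712.43 + $2,233.55 + $1,272.28 = $15,873.35
Ending inventory (cost pool remaining) = $1,413.65

COGS = $15,873.35; ending inventory = $1,413.65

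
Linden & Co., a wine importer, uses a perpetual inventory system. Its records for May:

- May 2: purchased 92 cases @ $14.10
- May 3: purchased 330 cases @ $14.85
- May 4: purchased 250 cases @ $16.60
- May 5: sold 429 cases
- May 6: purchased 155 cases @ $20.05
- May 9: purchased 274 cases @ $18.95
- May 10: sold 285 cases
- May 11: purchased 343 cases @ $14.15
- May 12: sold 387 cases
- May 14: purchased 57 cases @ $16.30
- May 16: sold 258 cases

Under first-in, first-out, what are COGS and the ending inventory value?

May 5, 429 sold [FIFO — oldest first]: 92 @ $14.10 + 330 @ $14.85 + 7 @ $16.60 = $6,313.90
May 10, 285 sold [FIFO — oldest first]: 243 @ $16.60 + 42 @ $20.05 = $4,875.90
May 12, 387 sold [FIFO — oldest first]: 113 @ $20.05 + 274 @ $18.95 = $7,457.95
May 16, 258 sold [FIFO — oldest first]: 258 @ $14.15 = $3,650.70
Total COGS = $6,313.90 + $4,875.90 + $7,457.95 + $3,650.70 = $22,298.45
Ending inventory: 85 @ $14.15 + 57 @ $16.30 = $2,131.85

COGS = $22,298.45; ending inventory = $2,131.85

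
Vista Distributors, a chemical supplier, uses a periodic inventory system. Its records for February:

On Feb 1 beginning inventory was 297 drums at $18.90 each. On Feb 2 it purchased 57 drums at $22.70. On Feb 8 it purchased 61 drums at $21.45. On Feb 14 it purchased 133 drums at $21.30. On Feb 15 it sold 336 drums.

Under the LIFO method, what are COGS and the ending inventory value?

COGS = $7,041.75; ending inventory = $4,006.80

Feb 15, 336 sold [LIFO — newest first]: 133 @ $21.30 + 61 @ $21.45 + 57 @ $22.70 + 85 @ $18.90 = $7,041.75
Ending inventory: 212 @ $18.90 = $4,006.80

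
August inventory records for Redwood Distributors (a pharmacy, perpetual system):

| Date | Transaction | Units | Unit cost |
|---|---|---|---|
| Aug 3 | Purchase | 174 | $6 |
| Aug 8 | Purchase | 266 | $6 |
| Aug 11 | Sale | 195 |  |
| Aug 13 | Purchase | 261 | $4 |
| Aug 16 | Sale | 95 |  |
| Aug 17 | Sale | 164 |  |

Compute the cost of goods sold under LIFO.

COGS = $2,206

Aug 11, 195 sold [LIFO — newest first]: 195 @ $6 = $1,170
Aug 16, 95 sold [LIFO — newest first]: 95 @ $4 = $380
Aug 17, 164 sold [LIFO — newest first]: 164 @ $4 = $656
Total COGS = $1,170 + $380 + $656 = $2,206
Ending inventory: 174 @ $6 + 71 @ $6 + 2 @ $4 = $1,478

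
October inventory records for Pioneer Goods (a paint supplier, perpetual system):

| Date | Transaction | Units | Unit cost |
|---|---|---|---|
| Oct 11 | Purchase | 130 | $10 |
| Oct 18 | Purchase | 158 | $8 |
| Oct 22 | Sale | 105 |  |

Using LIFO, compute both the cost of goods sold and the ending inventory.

COGS = $840; ending inventory = $1,724

Oct 22, 105 sold [LIFO — newest first]: 105 @ $8 = $840
Ending inventory: 130 @ $10 + 53 @ $8 = $1,724
Check: goods available $2,564 = COGS $840 + ending $1,724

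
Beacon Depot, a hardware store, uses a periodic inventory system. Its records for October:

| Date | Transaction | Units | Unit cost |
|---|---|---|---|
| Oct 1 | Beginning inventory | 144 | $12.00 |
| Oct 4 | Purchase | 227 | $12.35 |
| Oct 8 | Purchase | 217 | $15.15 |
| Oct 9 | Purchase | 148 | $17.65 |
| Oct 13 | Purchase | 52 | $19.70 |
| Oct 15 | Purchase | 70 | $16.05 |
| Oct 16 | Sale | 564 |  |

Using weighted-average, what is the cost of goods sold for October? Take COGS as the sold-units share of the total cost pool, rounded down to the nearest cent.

Oct 16, sell 564: 564/858 × $12,579.10 → $8,268.77
Ending inventory (cost pool remaining) = $4,310.33

COGS = $8,268.77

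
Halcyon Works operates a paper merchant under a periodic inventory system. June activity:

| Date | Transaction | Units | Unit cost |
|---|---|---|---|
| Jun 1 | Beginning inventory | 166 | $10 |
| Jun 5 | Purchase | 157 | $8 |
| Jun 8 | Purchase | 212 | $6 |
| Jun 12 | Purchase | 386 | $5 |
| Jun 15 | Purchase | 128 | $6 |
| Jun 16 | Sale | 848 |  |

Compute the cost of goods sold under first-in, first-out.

COGS = $5,753

Jun 16, 848 sold [FIFO — oldest first]: 166 @ $10 + 157 @ $8 + 212 @ $6 + 313 @ $5 = $5,753
Ending inventory: 73 @ $5 + 128 @ $6 = $1,133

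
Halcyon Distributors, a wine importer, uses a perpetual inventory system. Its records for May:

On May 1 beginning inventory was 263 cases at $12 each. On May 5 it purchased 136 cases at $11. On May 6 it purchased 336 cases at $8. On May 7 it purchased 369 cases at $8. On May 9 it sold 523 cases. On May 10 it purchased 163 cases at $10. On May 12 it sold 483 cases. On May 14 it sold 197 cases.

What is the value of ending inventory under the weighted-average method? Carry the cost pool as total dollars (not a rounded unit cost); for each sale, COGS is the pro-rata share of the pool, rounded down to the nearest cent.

After May 1: 263 on hand, pool $3,156.00 (≈ $12.0000 each)
After May 5: 399 on hand, pool $4,652.00 (≈ $11.6591 each)
After May 6: 735 on hand, pool $7,340.00 (≈ $9.9864 each)
After May 7: 1104 on hand, pool $10,292.00 (≈ $9.3225 each)
May 9, sell 523: 523/1104 × $10,292.00 → $4,875.64
After May 10: 744 on hand, pool $7,046.36 (≈ $9.4709 each)
May 12, sell 483: 483/744 × $7,046.36 → $4,574.45
May 14, sell 197: 197/261 × $2,471.91 → $1,865.77
Total COGS = $4,875.64 + $4,574.45 + $1,865.77 = $11,315.86
Ending inventory (cost pool remaining) = $606.14

Ending inventory = $606.14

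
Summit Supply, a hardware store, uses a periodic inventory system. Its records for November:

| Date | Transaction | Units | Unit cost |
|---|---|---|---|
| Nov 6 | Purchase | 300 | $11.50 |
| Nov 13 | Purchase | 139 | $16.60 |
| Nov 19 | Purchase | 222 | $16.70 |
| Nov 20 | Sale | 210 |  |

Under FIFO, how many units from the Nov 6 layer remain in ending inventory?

Nov 20, 210 sold [FIFO — oldest first]: 210 @ $11.50 = $2,415.00
Ending inventory: 90 @ $11.50 + 139 @ $16.60 + 222 @ $16.70 = $7,049.80

90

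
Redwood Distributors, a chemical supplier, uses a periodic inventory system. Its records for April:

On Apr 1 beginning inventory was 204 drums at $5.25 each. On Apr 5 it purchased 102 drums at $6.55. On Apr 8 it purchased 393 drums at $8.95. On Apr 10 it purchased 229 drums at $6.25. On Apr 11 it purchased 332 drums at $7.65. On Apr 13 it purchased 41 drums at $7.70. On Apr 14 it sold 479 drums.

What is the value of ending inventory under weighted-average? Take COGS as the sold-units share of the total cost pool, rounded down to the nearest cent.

Apr 14, sell 479: 479/1301 × $9,543.20 → $3,513.59
Ending inventory (cost pool remaining) = $6,029.61

Ending inventory = $6,029.61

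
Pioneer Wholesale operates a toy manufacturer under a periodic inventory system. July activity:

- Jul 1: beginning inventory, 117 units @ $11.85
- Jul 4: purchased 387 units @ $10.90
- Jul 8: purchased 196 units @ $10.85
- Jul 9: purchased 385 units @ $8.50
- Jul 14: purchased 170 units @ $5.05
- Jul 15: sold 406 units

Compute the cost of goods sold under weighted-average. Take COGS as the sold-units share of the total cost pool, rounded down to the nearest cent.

COGS = $3,837.54

Jul 15, sell 406: 406/1255 × $11,862.35 → $3,837.54
Ending inventory (cost pool remaining) = $8,024.81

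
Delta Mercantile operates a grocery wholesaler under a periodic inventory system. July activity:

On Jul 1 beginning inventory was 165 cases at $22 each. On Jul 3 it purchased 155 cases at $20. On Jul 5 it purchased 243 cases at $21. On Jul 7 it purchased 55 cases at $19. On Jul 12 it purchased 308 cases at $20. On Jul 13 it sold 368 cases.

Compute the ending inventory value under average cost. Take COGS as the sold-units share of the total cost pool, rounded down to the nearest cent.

Ending inventory = $11,472.15

Jul 13, sell 368: 368/926 × $19,038.00 → $7,565.85
Ending inventory (cost pool remaining) = $11,472.15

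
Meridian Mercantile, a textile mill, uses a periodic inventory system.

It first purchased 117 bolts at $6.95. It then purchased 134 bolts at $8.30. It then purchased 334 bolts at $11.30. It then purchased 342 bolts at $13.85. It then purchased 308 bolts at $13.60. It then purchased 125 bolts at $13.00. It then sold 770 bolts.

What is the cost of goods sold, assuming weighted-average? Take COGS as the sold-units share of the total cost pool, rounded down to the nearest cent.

Sale 1, sell 770: 770/1360 × $16,250.05 → $9,200.39
Ending inventory (cost pool remaining) = $7,049.66

COGS = $9,200.39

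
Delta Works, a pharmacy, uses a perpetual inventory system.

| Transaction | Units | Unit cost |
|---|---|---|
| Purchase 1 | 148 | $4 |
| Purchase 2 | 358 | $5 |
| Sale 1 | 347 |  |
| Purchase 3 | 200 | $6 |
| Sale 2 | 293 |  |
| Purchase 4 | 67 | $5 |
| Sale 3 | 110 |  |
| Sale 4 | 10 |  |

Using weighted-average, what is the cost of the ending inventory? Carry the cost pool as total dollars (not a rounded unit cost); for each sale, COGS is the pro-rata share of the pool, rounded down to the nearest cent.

After Purchase 1: 148 on hand, pool $592.00 (≈ $4.0000 each)
After Purchase 2: 506 on hand, pool $2,382.00 (≈ $4.7075 each)
Sale 1, sell 347: 347/506 × $2,382.00 → $1,633.50
After Purchase 3: 359 on hand, pool $1,948.50 (≈ $5.4276 each)
Sale 2, sell 293: 293/359 × $1,948.50 → $1,590.27
After Purchase 4: 133 on hand, pool $693.23 (≈ $5.2123 each)
Sale 3, sell 110: 110/133 × $693.23 → $573.34
Sale 4, sell 10: 10/23 × $119.89 → $52.12
Total COGS = $1,633.50 + $1,590.27 + $573.34 + $52.12 = $3,849.23
Ending inventory (cost pool remaining) = $67.77
Check: goods available $3,917.00 = COGS $3,849.23 + ending $67.77

Ending inventory = $67.77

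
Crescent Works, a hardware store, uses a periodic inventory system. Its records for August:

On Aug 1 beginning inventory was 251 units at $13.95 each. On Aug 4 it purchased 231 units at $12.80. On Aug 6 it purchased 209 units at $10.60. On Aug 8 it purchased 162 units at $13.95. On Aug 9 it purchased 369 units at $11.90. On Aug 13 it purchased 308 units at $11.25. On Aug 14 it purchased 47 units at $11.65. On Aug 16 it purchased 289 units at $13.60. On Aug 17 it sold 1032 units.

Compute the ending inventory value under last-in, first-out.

Ending inventory = $10,668.50

Aug 17, 1032 sold [LIFO — newest first]: 289 @ $13.60 + 47 @ $11.65 + 308 @ $11.25 + 369 @ $11.90 + 19 @ $13.95 = $12,599.10
Ending inventory: 251 @ $13.95 + 231 @ $12.80 + 209 @ $10.60 + 143 @ $13.95 = $10,668.50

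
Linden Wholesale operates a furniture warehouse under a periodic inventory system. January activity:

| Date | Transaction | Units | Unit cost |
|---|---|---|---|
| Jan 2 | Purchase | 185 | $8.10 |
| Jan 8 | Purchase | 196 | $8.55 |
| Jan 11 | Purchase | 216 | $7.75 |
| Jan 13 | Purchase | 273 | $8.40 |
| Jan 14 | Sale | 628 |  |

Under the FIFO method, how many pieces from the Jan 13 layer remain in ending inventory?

242

Jan 14, 628 sold [FIFO — oldest first]: 185 @ $8.10 + 196 @ $8.55 + 216 @ $7.75 + 31 @ $8.40 = $5,108.70
Ending inventory: 242 @ $8.40 = $2,032.80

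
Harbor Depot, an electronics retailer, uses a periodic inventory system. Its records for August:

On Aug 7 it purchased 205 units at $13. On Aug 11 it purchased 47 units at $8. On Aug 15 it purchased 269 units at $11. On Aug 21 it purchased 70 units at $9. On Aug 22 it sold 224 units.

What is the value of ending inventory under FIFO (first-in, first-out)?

Aug 22, 224 sold [FIFO — oldest first]: 205 @ $13 + 19 @ $8 = $2,817
Ending inventory: 28 @ $8 + 269 @ $11 + 70 @ $9 = $3,813
Check: goods available $6,630 = COGS $2,817 + ending $3,813

Ending inventory = $3,813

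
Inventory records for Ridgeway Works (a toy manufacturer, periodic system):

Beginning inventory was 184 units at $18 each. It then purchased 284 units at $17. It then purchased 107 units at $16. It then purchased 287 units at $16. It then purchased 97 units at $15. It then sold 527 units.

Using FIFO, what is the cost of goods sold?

Sale 1 (527) [FIFO — oldest first]: 184 @ $18 + 284 @ $17 + 59 @ $16 = $9,084
Ending inventory: 48 @ $16 + 287 @ $16 + 97 @ $15 = $6,815

COGS = $9,084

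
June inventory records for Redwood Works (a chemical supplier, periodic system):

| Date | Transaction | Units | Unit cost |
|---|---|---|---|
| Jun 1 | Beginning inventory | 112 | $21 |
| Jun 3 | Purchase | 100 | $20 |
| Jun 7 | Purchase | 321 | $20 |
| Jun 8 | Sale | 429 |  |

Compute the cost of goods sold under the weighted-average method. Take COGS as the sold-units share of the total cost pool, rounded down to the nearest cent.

Jun 8, sell 429: 429/533 × $10,772.00 → $8,670.14
Ending inventory (cost pool remaining) = $2,101.86

COGS = $8,670.14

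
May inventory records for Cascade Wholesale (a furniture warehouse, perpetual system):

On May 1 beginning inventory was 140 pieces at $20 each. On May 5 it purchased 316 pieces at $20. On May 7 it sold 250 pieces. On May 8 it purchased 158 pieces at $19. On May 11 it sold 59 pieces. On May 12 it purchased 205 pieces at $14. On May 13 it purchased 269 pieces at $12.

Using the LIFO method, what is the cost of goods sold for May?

May 7, 250 sold [LIFO — newest first]: 250 @ $20 = $5,000
May 11, 59 sold [LIFO — newest first]: 59 @ $19 = $1,121
Total COGS = $5,000 + $1,121 = $6,121
Ending inventory: 140 @ $20 + 66 @ $20 + 99 @ $19 + 205 @ $14 + 269 @ $12 = $12,099

COGS = $6,121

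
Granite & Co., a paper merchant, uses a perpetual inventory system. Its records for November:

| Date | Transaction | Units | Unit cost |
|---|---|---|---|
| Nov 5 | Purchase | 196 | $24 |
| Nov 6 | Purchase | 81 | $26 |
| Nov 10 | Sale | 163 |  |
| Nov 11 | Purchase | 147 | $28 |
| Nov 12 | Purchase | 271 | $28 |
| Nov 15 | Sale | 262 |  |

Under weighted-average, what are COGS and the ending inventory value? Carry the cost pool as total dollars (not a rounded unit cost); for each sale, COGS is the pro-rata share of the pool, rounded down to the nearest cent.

After Nov 5: 196 on hand, pool $4,704.00 (≈ $24.0000 each)
After Nov 6: 277 on hand, pool $6,810.00 (≈ $24.5848 each)
Nov 10, sell 163: 163/277 × $6,810.00 → $4,007.32
After Nov 11: 261 on hand, pool $6,918.68 (≈ $26.5084 each)
After Nov 12: 532 on hand, pool $14,506.68 (≈ $27.2682 each)
Nov 15, sell 262: 262/532 × $14,506.68 → $7,144.26
Total COGS = $4,007.32 + $7,144.26 = $11,151.58
Ending inventory (cost pool remaining) = $7,362.42

COGS = $11,151.58; ending inventory = $7,362.42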